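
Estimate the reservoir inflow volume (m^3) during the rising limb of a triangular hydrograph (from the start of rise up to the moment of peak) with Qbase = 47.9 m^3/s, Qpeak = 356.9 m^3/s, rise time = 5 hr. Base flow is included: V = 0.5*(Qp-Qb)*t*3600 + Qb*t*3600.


V = 0.5*(356.9 - 47.9)*5*3600 + 47.9*5*3600 = 3.6432e+06 m^3


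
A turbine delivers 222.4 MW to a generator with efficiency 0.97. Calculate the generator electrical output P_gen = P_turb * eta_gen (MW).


P_gen = 222.4 * 0.97 = 215.7280 MW


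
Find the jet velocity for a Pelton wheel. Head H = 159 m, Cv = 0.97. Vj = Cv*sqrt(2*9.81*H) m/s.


Vj = 0.97 * sqrt(2*9.81*159) = 54.1776 m/s


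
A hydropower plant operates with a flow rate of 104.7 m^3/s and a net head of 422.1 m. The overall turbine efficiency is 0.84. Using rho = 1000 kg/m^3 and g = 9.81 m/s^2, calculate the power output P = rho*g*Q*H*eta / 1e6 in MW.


P = 1000 * 9.81 * 104.7 * 422.1 * 0.84 / 1e6 = 364.1752 MW


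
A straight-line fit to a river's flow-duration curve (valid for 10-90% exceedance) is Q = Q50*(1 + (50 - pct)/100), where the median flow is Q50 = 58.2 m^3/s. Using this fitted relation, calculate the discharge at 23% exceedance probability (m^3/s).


Q = 58.2 * (1 + (50 - 23)/100) = 73.9140 m^3/s


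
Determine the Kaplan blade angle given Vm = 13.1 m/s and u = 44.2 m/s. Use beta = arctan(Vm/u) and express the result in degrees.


beta = arctan(13.1 / 44.2) = 16.5088 degrees


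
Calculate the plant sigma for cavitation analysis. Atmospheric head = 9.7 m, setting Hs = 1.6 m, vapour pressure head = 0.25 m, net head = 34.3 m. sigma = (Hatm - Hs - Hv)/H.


sigma = (9.7 - 1.6 - 0.25) / 34.3 = 0.2289


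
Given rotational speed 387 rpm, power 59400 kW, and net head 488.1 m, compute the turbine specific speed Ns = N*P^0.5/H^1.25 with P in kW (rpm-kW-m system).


Ns = 387 * 59400^0.5 / 488.1^1.25 = 41.1120


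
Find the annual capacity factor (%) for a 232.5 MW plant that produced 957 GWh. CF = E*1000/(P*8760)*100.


CF = 957 * 1000 / (232.5 * 8760) * 100 = 46.9878 %


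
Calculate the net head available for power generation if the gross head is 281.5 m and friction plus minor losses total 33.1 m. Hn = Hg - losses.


Hn = 281.5 - 33.1 = 248.4000 m


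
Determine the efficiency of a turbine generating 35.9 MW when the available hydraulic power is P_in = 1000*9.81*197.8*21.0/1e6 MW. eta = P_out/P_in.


P_in = 1000 * 9.81 * 197.8 * 21.0 / 1e6 = 40.7488 MW
eta = 35.9 / 40.7488 = 0.8810


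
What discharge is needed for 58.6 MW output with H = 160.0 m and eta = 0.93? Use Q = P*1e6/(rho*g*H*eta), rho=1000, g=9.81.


Q = 58.6 * 1e6 / (1000 * 9.81 * 160.0 * 0.93) = 40.1445 m^3/s


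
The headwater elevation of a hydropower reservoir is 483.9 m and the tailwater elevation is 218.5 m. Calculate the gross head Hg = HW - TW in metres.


Hg = 483.9 - 218.5 = 265.4000 m


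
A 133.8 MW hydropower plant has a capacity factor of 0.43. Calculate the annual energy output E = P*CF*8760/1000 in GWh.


E = 133.8 * 0.43 * 8760 / 1000 = 503.9978 GWh


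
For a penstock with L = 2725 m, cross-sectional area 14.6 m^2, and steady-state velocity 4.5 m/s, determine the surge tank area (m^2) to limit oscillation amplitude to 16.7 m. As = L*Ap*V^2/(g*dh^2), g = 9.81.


As = 2725 * 14.6 * 4.5^2 / (9.81 * 16.7^2) = 294.4709 m^2


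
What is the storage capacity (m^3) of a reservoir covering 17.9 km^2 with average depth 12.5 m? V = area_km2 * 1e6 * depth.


V = 17.9 * 1e6 * 12.5 = 2.2375e+08 m^3


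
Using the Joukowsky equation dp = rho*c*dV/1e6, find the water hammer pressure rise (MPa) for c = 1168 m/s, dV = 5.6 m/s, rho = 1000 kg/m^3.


dp = 1000 * 1168 * 5.6 / 1e6 = 6.5408 MPa


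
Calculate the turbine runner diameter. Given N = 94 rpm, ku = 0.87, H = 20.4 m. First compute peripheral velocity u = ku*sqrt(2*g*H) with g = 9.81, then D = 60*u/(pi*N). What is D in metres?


u = 0.87 * sqrt(2*9.81*20.4) = 17.4054 m/s
D = 60 * 17.4054 / (pi * 94) = 3.5364 m


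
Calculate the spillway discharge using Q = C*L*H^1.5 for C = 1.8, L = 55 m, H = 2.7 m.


Q = 1.8 * 55 * 2.7^1.5 = 439.2187 m^3/s


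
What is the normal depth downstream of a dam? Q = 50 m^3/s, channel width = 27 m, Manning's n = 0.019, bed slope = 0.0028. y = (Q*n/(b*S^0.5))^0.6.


y = (50 * 0.019 / (27 * 0.0028^0.5))^0.6 = 0.7828 m


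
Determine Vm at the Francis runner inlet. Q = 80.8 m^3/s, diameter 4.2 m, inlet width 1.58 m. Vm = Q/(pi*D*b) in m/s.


Vm = 80.8 / (pi * 4.2 * 1.58) = 3.8757 m/s


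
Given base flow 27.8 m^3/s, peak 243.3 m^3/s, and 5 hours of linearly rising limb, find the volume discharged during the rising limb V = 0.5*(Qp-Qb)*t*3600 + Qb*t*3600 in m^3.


V = 0.5*(243.3 - 27.8)*5*3600 + 27.8*5*3600 = 2.4399e+06 m^3


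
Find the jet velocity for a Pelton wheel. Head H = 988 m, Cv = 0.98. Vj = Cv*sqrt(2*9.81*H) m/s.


Vj = 0.98 * sqrt(2*9.81*988) = 136.4439 m/s


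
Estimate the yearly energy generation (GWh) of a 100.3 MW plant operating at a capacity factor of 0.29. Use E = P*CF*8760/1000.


E = 100.3 * 0.29 * 8760 / 1000 = 254.8021 GWh


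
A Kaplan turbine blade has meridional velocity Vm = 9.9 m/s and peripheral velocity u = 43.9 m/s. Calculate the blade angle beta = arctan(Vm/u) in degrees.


beta = arctan(9.9 / 43.9) = 12.7083 degrees


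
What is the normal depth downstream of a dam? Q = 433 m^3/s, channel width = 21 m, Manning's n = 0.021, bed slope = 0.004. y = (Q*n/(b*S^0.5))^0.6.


y = (433 * 0.021 / (21 * 0.004^0.5))^0.6 = 3.1716 m


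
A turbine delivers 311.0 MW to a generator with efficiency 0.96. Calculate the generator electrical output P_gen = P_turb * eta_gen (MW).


P_gen = 311.0 * 0.96 = 298.5600 MW


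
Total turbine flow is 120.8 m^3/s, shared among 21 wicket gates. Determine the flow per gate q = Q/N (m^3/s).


q = 120.8 / 21 = 5.7524 m^3/s


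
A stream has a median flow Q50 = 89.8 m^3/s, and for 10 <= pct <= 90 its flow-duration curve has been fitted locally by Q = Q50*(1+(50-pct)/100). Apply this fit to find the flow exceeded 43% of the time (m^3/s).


Q = 89.8 * (1 + (50 - 43)/100) = 96.0860 m^3/s


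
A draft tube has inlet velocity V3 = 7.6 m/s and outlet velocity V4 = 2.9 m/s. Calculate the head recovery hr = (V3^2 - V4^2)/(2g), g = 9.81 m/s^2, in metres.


hr = (7.6^2 - 2.9^2) / (2*9.81) = 2.5153 m


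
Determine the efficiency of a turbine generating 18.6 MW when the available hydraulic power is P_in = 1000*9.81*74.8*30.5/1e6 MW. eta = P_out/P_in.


P_in = 1000 * 9.81 * 74.8 * 30.5 / 1e6 = 22.3805 MW
eta = 18.6 / 22.3805 = 0.8311


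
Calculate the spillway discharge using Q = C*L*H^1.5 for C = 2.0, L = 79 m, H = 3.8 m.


Q = 2.0 * 79 * 3.8^1.5 = 1170.3951 m^3/s


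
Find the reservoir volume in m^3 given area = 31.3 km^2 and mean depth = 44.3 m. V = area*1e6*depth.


V = 31.3 * 1e6 * 44.3 = 1.3866e+09 m^3


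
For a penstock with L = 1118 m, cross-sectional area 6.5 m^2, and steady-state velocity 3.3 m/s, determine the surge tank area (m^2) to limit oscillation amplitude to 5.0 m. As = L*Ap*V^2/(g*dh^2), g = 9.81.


As = 1118 * 6.5 * 3.3^2 / (9.81 * 5.0^2) = 322.6815 m^2


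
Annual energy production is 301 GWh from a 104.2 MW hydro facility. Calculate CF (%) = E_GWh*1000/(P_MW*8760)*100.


CF = 301 * 1000 / (104.2 * 8760) * 100 = 32.9757 %


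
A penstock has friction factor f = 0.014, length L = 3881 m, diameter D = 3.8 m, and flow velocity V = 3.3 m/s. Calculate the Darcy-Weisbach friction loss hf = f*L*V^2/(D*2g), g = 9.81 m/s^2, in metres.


hf = 0.014 * 3881 * 3.3^2 / (3.8 * 2 * 9.81) = 7.9363 m


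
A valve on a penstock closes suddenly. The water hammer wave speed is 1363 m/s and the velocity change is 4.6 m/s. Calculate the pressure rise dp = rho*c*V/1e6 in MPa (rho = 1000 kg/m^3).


dp = 1000 * 1363 * 4.6 / 1e6 = 6.2698 MPa


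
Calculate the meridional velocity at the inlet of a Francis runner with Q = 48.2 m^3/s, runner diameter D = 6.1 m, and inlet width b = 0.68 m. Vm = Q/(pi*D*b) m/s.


Vm = 48.2 / (pi * 6.1 * 0.68) = 3.6988 m/s


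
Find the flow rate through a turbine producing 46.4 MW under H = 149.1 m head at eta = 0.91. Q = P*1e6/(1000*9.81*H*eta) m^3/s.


Q = 46.4 * 1e6 / (1000 * 9.81 * 149.1 * 0.91) = 34.8602 m^3/s


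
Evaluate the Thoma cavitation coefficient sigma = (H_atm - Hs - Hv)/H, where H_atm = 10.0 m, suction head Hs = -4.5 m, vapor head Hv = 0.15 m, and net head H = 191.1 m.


sigma = (10.0 - (-4.5) - 0.15) / 191.1 = 0.0751


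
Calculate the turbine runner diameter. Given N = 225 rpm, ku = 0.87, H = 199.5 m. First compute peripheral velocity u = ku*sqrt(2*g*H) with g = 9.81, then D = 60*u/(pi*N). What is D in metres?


u = 0.87 * sqrt(2*9.81*199.5) = 54.4302 m/s
D = 60 * 54.4302 / (pi * 225) = 4.6202 m


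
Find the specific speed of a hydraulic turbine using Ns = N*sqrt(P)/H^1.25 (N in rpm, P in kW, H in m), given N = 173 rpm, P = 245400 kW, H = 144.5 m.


Ns = 173 * 245400^0.5 / 144.5^1.25 = 171.0600


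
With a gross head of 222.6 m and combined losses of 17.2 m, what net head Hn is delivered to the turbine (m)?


Hn = 222.6 - 17.2 = 205.4000 m


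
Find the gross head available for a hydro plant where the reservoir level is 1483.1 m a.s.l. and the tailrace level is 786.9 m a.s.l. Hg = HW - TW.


Hg = 1483.1 - 786.9 = 696.2000 m


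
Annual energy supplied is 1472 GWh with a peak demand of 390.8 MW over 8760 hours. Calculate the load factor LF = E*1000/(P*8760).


LF = 1472 * 1000 / (390.8 * 8760) = 0.4300


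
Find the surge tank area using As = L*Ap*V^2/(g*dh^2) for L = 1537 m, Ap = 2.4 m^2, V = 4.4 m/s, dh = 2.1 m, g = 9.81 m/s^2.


As = 1537 * 2.4 * 4.4^2 / (9.81 * 2.1^2) = 1650.7559 m^2


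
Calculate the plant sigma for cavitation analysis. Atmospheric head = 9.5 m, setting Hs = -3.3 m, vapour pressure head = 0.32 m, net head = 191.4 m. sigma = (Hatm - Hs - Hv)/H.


sigma = (9.5 - (-3.3) - 0.32) / 191.4 = 0.0652


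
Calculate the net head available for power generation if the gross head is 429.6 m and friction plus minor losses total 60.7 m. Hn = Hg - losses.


Hn = 429.6 - 60.7 = 368.9000 m


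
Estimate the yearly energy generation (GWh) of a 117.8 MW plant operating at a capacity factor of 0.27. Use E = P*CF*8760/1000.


E = 117.8 * 0.27 * 8760 / 1000 = 278.6206 GWh


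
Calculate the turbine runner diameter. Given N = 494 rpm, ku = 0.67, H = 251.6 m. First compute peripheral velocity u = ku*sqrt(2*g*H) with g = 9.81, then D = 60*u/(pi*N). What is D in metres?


u = 0.67 * sqrt(2*9.81*251.6) = 47.0738 m/s
D = 60 * 47.0738 / (pi * 494) = 1.8199 m


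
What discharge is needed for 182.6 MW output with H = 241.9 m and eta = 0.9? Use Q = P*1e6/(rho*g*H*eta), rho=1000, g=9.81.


Q = 182.6 * 1e6 / (1000 * 9.81 * 241.9 * 0.9) = 85.4975 m^3/s


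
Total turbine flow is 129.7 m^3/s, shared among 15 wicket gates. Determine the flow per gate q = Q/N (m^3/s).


q = 129.7 / 15 = 8.6467 m^3/s


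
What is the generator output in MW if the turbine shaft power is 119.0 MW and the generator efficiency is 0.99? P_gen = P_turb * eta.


P_gen = 119.0 * 0.99 = 117.8100 MW


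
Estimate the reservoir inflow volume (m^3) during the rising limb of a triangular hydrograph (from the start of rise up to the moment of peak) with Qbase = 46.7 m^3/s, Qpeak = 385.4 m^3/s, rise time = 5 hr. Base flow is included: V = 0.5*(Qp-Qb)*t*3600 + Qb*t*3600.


V = 0.5*(385.4 - 46.7)*5*3600 + 46.7*5*3600 = 3.8889e+06 m^3


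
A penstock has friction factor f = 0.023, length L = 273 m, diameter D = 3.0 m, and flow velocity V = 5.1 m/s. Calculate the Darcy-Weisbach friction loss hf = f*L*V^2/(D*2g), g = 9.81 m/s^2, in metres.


hf = 0.023 * 273 * 5.1^2 / (3.0 * 2 * 9.81) = 2.7747 m


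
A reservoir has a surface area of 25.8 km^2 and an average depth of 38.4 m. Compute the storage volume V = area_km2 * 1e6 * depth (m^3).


V = 25.8 * 1e6 * 38.4 = 9.9072e+08 m^3


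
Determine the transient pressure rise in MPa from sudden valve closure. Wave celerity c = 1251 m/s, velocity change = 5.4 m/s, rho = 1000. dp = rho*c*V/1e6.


dp = 1000 * 1251 * 5.4 / 1e6 = 6.7554 MPa


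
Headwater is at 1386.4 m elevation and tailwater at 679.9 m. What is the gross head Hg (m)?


Hg = 1386.4 - 679.9 = 706.5000 m


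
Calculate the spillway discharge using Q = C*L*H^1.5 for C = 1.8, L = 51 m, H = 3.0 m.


Q = 1.8 * 51 * 3.0^1.5 = 477.0068 m^3/s


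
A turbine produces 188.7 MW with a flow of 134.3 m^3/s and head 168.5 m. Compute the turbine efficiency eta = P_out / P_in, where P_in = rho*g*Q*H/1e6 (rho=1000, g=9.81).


P_in = 1000 * 9.81 * 134.3 * 168.5 / 1e6 = 221.9959 MW
eta = 188.7 / 221.9959 = 0.8500


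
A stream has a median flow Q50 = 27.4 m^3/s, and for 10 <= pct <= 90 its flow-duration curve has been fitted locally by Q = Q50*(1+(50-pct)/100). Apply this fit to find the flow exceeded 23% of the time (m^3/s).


Q = 27.4 * (1 + (50 - 23)/100) = 34.7980 m^3/s


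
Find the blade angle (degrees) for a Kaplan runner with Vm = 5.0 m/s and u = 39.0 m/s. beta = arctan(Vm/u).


beta = arctan(5.0 / 39.0) = 7.3058 degrees


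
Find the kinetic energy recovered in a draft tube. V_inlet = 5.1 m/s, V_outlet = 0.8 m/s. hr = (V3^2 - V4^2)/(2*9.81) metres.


hr = (5.1^2 - 0.8^2) / (2*9.81) = 1.2931 m


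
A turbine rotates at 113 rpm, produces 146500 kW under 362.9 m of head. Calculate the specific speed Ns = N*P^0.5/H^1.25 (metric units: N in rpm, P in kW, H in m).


Ns = 113 * 146500^0.5 / 362.9^1.25 = 27.3063


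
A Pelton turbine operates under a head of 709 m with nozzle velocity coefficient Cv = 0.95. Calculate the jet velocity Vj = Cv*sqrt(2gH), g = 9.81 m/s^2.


Vj = 0.95 * sqrt(2*9.81*709) = 112.0460 m/s


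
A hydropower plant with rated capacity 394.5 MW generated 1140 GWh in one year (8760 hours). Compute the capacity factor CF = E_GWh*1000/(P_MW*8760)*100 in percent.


CF = 1140 * 1000 / (394.5 * 8760) * 100 = 32.9878 %


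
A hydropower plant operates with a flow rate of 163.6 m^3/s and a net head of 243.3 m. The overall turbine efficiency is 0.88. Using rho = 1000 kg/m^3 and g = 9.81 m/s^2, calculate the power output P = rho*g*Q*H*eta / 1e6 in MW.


P = 1000 * 9.81 * 163.6 * 243.3 * 0.88 / 1e6 = 343.6189 MW


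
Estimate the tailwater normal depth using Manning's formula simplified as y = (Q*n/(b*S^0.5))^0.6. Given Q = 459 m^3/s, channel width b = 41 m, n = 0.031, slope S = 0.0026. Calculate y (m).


y = (459 * 0.031 / (41 * 0.0026^0.5))^0.6 = 3.1604 m


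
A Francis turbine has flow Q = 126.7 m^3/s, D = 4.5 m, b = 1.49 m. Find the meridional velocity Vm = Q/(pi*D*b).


Vm = 126.7 / (pi * 4.5 * 1.49) = 6.0149 m/s


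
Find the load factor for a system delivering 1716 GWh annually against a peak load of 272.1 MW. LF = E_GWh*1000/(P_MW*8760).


LF = 1716 * 1000 / (272.1 * 8760) = 0.7199


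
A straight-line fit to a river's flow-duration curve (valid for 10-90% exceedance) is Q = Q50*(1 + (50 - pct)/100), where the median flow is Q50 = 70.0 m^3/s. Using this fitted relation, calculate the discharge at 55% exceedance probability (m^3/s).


Q = 70.0 * (1 + (50 - 55)/100) = 66.5000 m^3/s


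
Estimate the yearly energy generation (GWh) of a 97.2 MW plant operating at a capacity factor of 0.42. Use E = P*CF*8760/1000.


E = 97.2 * 0.42 * 8760 / 1000 = 357.6182 GWh


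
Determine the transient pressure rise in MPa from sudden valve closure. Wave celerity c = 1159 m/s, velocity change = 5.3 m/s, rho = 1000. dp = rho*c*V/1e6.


dp = 1000 * 1159 * 5.3 / 1e6 = 6.1427 MPa


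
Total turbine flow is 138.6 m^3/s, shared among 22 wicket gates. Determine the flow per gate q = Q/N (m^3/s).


q = 138.6 / 22 = 6.3000 m^3/s


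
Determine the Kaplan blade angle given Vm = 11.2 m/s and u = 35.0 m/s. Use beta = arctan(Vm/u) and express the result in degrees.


beta = arctan(11.2 / 35.0) = 17.7447 degrees


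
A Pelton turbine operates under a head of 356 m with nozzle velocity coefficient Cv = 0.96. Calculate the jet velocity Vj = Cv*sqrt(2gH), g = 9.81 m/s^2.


Vj = 0.96 * sqrt(2*9.81*356) = 80.2317 m/s


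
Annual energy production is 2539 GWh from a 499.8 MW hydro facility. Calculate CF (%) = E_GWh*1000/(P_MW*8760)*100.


CF = 2539 * 1000 / (499.8 * 8760) * 100 = 57.9912 %


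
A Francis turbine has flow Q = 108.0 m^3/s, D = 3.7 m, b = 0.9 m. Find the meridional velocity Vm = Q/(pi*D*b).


Vm = 108.0 / (pi * 3.7 * 0.9) = 10.3236 m/s


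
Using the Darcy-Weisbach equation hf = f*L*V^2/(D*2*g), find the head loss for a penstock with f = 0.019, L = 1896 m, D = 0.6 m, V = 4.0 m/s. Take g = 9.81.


hf = 0.019 * 1896 * 4.0^2 / (0.6 * 2 * 9.81) = 48.9623 m


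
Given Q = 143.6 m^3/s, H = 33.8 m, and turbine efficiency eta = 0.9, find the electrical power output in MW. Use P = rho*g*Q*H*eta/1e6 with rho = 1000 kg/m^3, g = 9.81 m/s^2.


P = 1000 * 9.81 * 143.6 * 33.8 * 0.9 / 1e6 = 42.8531 MW


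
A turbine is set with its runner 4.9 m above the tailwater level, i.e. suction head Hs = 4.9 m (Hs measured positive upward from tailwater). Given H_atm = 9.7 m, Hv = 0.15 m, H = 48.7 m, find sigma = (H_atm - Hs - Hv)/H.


sigma = (9.7 - 4.9 - 0.15) / 48.7 = 0.0955


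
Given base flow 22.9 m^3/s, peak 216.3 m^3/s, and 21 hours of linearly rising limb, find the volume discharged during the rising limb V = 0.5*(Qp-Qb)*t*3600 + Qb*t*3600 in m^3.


V = 0.5*(216.3 - 22.9)*21*3600 + 22.9*21*3600 = 9.0418e+06 m^3


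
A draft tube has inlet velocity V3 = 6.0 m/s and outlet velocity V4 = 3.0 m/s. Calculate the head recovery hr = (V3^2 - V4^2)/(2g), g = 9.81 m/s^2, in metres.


hr = (6.0^2 - 3.0^2) / (2*9.81) = 1.3761 m


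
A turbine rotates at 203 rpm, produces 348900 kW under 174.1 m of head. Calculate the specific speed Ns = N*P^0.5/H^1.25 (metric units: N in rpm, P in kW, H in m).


Ns = 203 * 348900^0.5 / 174.1^1.25 = 189.6042


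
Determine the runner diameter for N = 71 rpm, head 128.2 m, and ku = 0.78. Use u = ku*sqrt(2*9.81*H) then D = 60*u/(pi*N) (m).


u = 0.78 * sqrt(2*9.81*128.2) = 39.1190 m/s
D = 60 * 39.1190 / (pi * 71) = 10.5228 m


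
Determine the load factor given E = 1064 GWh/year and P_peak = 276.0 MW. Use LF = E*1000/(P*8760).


LF = 1064 * 1000 / (276.0 * 8760) = 0.4401


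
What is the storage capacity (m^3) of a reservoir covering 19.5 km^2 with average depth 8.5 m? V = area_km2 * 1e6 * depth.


V = 19.5 * 1e6 * 8.5 = 1.6575e+08 m^3


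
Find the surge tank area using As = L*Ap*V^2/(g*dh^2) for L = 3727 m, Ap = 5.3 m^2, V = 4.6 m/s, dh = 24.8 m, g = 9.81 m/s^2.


As = 3727 * 5.3 * 4.6^2 / (9.81 * 24.8^2) = 69.2753 m^2


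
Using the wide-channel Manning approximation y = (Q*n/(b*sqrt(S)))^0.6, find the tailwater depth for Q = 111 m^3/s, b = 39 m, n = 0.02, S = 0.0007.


y = (111 * 0.02 / (39 * 0.0007^0.5))^0.6 = 1.5836 m


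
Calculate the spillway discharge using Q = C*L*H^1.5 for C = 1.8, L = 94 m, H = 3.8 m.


Q = 1.8 * 94 * 3.8^1.5 = 1253.3598 m^3/s


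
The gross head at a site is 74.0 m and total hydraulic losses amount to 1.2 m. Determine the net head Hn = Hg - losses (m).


Hn = 74.0 - 1.2 = 72.8000 m


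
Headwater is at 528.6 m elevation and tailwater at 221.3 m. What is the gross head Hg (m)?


Hg = 528.6 - 221.3 = 307.3000 m


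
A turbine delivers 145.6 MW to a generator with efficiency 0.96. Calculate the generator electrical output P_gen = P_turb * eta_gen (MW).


P_gen = 145.6 * 0.96 = 139.7760 MW


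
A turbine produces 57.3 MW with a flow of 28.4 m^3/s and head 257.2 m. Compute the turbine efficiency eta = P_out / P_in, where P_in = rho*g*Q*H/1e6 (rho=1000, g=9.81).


P_in = 1000 * 9.81 * 28.4 * 257.2 / 1e6 = 71.6569 MW
eta = 57.3 / 71.6569 = 0.7996


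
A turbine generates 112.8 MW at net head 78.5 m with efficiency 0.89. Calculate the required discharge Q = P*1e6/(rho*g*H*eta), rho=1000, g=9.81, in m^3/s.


Q = 112.8 * 1e6 / (1000 * 9.81 * 78.5 * 0.89) = 164.5813 m^3/s


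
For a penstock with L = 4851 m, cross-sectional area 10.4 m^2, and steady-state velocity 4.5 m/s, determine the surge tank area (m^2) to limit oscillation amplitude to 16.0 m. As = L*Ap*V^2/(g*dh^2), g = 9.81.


As = 4851 * 10.4 * 4.5^2 / (9.81 * 16.0^2) = 406.7997 m^2


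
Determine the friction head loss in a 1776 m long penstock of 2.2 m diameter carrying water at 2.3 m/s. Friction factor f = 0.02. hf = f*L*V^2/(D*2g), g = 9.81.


hf = 0.02 * 1776 * 2.3^2 / (2.2 * 2 * 9.81) = 4.3532 m


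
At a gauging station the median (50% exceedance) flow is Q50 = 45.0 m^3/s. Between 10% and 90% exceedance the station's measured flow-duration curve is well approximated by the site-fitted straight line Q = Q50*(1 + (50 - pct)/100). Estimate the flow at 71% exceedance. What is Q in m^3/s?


Q = 45.0 * (1 + (50 - 71)/100) = 35.5500 m^3/s


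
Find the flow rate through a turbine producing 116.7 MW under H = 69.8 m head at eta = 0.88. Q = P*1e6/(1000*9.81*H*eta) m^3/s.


Q = 116.7 * 1e6 / (1000 * 9.81 * 69.8 * 0.88) = 193.6706 m^3/s


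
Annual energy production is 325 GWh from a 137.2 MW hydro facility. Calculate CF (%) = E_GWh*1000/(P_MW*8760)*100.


CF = 325 * 1000 / (137.2 * 8760) * 100 = 27.0411 %


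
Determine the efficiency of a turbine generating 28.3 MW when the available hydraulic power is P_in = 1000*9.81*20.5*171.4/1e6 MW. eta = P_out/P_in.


P_in = 1000 * 9.81 * 20.5 * 171.4 / 1e6 = 34.4694 MW
eta = 28.3 / 34.4694 = 0.8210


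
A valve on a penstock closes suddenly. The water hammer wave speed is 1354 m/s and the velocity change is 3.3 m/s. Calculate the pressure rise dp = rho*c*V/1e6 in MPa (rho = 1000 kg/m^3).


dp = 1000 * 1354 * 3.3 / 1e6 = 4.4682 MPa


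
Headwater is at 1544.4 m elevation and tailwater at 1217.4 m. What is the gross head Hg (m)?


Hg = 1544.4 - 1217.4 = 327.0000 m


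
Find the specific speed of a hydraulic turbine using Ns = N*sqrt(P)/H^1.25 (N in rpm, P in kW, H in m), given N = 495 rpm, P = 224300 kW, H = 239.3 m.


Ns = 495 * 224300^0.5 / 239.3^1.25 = 249.0815


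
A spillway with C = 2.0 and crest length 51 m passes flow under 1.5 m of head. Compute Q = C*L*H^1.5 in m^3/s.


Q = 2.0 * 51 * 1.5^1.5 = 187.3860 m^3/s


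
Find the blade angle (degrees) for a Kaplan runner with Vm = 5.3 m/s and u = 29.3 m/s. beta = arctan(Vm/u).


beta = arctan(5.3 / 29.3) = 10.2532 degrees


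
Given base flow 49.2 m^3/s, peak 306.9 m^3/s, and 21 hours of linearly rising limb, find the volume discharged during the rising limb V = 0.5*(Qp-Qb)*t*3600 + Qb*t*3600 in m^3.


V = 0.5*(306.9 - 49.2)*21*3600 + 49.2*21*3600 = 1.3461e+07 m^3


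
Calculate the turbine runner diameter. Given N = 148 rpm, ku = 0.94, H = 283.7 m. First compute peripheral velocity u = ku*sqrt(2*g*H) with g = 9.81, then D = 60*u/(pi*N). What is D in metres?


u = 0.94 * sqrt(2*9.81*283.7) = 70.1305 m/s
D = 60 * 70.1305 / (pi * 148) = 9.0500 m


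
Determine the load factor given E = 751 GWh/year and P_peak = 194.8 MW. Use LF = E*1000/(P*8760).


LF = 751 * 1000 / (194.8 * 8760) = 0.4401


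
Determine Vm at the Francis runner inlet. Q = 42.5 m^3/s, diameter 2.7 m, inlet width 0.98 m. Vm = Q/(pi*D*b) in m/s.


Vm = 42.5 / (pi * 2.7 * 0.98) = 5.1127 m/s


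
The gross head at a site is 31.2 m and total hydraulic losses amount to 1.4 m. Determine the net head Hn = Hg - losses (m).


Hn = 31.2 - 1.4 = 29.8000 m


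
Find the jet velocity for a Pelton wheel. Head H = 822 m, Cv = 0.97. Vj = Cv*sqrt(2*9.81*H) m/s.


Vj = 0.97 * sqrt(2*9.81*822) = 123.1848 m/s


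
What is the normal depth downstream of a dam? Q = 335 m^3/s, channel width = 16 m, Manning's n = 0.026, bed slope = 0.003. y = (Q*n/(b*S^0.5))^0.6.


y = (335 * 0.026 / (16 * 0.003^0.5))^0.6 = 3.9665 m


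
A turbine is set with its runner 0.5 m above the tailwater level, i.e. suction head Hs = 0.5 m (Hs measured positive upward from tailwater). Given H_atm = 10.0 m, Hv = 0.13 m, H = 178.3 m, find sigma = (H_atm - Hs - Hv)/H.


sigma = (10.0 - 0.5 - 0.13) / 178.3 = 0.0526


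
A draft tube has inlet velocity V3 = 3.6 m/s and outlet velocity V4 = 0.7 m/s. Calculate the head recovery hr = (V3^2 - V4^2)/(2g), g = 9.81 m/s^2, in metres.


hr = (3.6^2 - 0.7^2) / (2*9.81) = 0.6356 m


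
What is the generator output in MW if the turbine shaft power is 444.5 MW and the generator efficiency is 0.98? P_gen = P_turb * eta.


P_gen = 444.5 * 0.98 = 435.6100 MW


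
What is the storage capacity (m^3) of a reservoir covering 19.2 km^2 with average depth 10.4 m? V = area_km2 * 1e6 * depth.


V = 19.2 * 1e6 * 10.4 = 1.9968e+08 m^3


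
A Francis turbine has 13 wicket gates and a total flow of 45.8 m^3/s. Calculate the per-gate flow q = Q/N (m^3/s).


q = 45.8 / 13 = 3.5231 m^3/s


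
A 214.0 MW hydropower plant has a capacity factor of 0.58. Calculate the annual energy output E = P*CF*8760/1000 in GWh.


E = 214.0 * 0.58 * 8760 / 1000 = 1087.2912 GWh


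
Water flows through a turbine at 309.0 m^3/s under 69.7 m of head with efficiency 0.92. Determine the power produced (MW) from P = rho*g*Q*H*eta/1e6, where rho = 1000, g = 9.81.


P = 1000 * 9.81 * 309.0 * 69.7 * 0.92 / 1e6 = 194.3784 MW


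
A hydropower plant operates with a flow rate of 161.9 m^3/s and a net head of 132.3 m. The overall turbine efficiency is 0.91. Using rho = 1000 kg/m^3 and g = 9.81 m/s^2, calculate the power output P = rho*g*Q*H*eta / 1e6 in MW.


P = 1000 * 9.81 * 161.9 * 132.3 * 0.91 / 1e6 = 191.2129 MW


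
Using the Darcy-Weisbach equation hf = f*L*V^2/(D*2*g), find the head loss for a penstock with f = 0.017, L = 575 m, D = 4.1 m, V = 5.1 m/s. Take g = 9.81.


hf = 0.017 * 575 * 5.1^2 / (4.1 * 2 * 9.81) = 3.1606 m


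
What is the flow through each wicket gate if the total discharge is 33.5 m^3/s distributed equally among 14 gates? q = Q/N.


q = 33.5 / 14 = 2.3929 m^3/s


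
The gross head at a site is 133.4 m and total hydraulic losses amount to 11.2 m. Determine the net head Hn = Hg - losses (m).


Hn = 133.4 - 11.2 = 122.2000 m


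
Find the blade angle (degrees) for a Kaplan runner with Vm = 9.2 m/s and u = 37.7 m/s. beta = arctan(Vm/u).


beta = arctan(9.2 / 37.7) = 13.7140 degrees


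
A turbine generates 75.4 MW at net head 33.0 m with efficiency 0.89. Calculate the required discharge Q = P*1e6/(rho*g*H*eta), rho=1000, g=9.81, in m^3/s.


Q = 75.4 * 1e6 / (1000 * 9.81 * 33.0 * 0.89) = 261.6968 m^3/s


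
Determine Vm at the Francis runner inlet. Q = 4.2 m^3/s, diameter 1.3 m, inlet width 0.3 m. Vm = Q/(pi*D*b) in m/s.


Vm = 4.2 / (pi * 1.3 * 0.3) = 3.4280 m/s


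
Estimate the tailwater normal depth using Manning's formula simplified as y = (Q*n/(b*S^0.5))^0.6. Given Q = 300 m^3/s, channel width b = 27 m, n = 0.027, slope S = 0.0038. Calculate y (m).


y = (300 * 0.027 / (27 * 0.0038^0.5))^0.6 = 2.5843 m


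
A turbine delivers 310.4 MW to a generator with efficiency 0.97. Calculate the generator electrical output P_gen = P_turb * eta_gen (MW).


P_gen = 310.4 * 0.97 = 301.0880 MW


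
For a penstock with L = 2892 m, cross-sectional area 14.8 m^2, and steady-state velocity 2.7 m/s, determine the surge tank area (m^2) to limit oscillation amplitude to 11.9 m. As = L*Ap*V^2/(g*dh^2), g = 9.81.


As = 2892 * 14.8 * 2.7^2 / (9.81 * 11.9^2) = 224.6077 m^2


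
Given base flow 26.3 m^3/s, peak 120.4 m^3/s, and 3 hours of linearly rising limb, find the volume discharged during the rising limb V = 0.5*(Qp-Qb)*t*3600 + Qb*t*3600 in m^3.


V = 0.5*(120.4 - 26.3)*3*3600 + 26.3*3*3600 = 792180.0000 m^3


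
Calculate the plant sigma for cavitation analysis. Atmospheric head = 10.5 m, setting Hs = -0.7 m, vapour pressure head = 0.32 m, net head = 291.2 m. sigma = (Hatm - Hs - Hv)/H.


sigma = (10.5 - (-0.7) - 0.32) / 291.2 = 0.0374


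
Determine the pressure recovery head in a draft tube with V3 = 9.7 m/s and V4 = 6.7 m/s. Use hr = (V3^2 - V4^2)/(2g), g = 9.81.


hr = (9.7^2 - 6.7^2) / (2*9.81) = 2.5076 m


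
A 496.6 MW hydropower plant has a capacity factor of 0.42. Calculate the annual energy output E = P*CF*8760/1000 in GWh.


E = 496.6 * 0.42 * 8760 / 1000 = 1827.0907 GWh


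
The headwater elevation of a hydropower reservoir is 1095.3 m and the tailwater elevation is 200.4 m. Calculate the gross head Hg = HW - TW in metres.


Hg = 1095.3 - 200.4 = 894.9000 m


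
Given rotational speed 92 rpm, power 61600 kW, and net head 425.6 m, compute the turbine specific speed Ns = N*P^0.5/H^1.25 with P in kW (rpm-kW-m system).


Ns = 92 * 61600^0.5 / 425.6^1.25 = 11.8121


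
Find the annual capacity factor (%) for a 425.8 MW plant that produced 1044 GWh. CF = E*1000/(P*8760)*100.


CF = 1044 * 1000 / (425.8 * 8760) * 100 = 27.9892 %


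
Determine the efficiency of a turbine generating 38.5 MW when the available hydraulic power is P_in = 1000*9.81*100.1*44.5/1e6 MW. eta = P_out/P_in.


P_in = 1000 * 9.81 * 100.1 * 44.5 / 1e6 = 43.6982 MW
eta = 38.5 / 43.6982 = 0.8810


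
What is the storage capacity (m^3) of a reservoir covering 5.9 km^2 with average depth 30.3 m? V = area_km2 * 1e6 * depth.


V = 5.9 * 1e6 * 30.3 = 1.7877e+08 m^3


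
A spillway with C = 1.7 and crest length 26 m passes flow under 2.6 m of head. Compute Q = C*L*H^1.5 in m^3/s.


Q = 1.7 * 26 * 2.6^1.5 = 185.3029 m^3/s


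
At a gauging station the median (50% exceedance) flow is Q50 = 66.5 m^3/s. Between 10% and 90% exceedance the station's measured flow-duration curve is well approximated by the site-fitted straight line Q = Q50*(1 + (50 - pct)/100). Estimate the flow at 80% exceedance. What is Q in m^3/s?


Q = 66.5 * (1 + (50 - 80)/100) = 46.5500 m^3/s


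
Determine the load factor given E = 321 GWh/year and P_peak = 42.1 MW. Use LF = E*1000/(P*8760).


LF = 321 * 1000 / (42.1 * 8760) = 0.8704


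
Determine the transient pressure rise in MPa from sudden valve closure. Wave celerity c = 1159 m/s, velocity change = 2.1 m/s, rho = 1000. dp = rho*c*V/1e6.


dp = 1000 * 1159 * 2.1 / 1e6 = 2.4339 MPa


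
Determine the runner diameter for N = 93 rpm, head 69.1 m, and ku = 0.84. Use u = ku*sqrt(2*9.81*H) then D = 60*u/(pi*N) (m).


u = 0.84 * sqrt(2*9.81*69.1) = 30.9291 m/s
D = 60 * 30.9291 / (pi * 93) = 6.3516 m


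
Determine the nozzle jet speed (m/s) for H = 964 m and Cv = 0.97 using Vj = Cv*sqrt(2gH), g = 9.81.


Vj = 0.97 * sqrt(2*9.81*964) = 133.4012 m/s


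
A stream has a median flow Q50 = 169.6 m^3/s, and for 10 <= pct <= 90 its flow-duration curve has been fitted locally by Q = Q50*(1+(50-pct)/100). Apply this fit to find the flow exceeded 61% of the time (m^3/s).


Q = 169.6 * (1 + (50 - 61)/100) = 150.9440 m^3/s


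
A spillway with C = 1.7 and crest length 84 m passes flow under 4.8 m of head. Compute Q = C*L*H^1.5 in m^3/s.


Q = 1.7 * 84 * 4.8^1.5 = 1501.7238 m^3/s


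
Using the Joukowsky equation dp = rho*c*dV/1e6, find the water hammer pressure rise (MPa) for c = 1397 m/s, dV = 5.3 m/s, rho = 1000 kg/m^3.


dp = 1000 * 1397 * 5.3 / 1e6 = 7.4041 MPa


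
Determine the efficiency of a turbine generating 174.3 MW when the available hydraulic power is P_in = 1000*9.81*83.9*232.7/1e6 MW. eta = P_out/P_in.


P_in = 1000 * 9.81 * 83.9 * 232.7 / 1e6 = 191.5258 MW
eta = 174.3 / 191.5258 = 0.9101


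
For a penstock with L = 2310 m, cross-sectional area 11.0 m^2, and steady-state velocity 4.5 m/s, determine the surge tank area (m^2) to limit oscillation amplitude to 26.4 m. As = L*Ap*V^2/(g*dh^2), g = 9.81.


As = 2310 * 11.0 * 4.5^2 / (9.81 * 26.4^2) = 75.2580 m^2


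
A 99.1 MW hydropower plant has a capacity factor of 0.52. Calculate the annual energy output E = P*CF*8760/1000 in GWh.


E = 99.1 * 0.52 * 8760 / 1000 = 451.4203 GWh


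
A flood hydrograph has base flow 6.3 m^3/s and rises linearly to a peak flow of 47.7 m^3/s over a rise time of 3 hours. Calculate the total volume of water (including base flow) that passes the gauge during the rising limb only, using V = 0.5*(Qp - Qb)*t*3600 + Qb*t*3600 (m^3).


V = 0.5*(47.7 - 6.3)*3*3600 + 6.3*3*3600 = 291600.0000 m^3


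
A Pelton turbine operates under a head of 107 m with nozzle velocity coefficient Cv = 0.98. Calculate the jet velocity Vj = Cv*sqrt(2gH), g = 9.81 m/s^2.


Vj = 0.98 * sqrt(2*9.81*107) = 44.9022 m/s


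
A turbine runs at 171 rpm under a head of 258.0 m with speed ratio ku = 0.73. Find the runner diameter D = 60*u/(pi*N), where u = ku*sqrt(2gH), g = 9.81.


u = 0.73 * sqrt(2*9.81*258.0) = 51.9376 m/s
D = 60 * 51.9376 / (pi * 171) = 5.8008 m


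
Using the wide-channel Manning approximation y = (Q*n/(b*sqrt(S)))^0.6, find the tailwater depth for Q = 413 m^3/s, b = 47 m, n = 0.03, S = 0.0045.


y = (413 * 0.03 / (47 * 0.0045^0.5))^0.6 = 2.2731 m


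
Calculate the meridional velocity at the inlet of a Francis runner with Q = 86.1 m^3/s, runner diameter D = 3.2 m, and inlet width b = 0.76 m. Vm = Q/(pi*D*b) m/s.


Vm = 86.1 / (pi * 3.2 * 0.76) = 11.2691 m/s


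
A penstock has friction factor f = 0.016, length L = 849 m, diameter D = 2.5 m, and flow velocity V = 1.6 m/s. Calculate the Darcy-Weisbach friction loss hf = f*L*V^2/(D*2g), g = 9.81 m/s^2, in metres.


hf = 0.016 * 849 * 1.6^2 / (2.5 * 2 * 9.81) = 0.7090 m


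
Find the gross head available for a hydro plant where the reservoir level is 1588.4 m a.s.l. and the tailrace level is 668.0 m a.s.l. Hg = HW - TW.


Hg = 1588.4 - 668.0 = 920.4000 m


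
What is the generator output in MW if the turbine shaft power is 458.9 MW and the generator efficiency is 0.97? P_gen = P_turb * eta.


P_gen = 458.9 * 0.97 = 445.1330 MW


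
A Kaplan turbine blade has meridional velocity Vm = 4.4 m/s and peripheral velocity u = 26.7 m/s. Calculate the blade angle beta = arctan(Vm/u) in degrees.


beta = arctan(4.4 / 26.7) = 9.3579 degrees


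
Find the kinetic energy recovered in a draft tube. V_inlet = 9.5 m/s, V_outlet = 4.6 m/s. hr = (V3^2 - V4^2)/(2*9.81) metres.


hr = (9.5^2 - 4.6^2) / (2*9.81) = 3.5214 m


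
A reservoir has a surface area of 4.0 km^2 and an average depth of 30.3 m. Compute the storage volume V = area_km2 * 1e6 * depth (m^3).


V = 4.0 * 1e6 * 30.3 = 1.2120e+08 m^3


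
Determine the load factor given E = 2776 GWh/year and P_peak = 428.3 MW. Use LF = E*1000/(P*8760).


LF = 2776 * 1000 / (428.3 * 8760) = 0.7399


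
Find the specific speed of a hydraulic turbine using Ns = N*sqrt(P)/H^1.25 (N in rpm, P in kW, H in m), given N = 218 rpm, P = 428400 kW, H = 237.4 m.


Ns = 218 * 428400^0.5 / 237.4^1.25 = 153.1194


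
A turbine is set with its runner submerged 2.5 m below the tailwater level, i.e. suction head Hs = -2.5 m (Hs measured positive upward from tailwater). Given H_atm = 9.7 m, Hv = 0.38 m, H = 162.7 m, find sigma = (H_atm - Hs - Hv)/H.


sigma = (9.7 - (-2.5) - 0.38) / 162.7 = 0.0726


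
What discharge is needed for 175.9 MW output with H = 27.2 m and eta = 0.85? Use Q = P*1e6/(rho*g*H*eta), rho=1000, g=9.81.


Q = 175.9 * 1e6 / (1000 * 9.81 * 27.2 * 0.85) = 775.5486 m^3/s


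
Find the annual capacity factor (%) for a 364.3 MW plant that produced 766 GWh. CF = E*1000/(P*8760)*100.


CF = 766 * 1000 / (364.3 * 8760) * 100 = 24.0030 %


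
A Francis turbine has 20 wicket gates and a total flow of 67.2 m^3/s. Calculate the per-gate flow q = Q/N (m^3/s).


q = 67.2 / 20 = 3.3600 m^3/s


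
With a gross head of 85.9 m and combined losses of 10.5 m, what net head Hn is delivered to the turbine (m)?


Hn = 85.9 - 10.5 = 75.4000 m


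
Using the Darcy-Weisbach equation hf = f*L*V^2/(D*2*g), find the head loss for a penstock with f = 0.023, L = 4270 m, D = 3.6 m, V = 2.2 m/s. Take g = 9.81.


hf = 0.023 * 4270 * 2.2^2 / (3.6 * 2 * 9.81) = 6.7298 m


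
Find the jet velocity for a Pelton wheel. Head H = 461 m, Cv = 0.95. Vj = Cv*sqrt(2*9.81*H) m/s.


Vj = 0.95 * sqrt(2*9.81*461) = 90.3490 m/s


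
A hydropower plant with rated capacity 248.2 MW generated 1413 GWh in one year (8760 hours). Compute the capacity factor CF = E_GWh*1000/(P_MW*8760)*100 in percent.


CF = 1413 * 1000 / (248.2 * 8760) * 100 = 64.9885 %


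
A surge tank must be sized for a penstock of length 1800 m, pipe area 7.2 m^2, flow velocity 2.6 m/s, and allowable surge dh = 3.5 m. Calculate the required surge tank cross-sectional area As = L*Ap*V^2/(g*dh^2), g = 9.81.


As = 1800 * 7.2 * 2.6^2 / (9.81 * 3.5^2) = 729.0320 m^2


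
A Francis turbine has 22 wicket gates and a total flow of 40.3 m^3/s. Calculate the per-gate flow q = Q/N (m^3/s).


q = 40.3 / 22 = 1.8318 m^3/s


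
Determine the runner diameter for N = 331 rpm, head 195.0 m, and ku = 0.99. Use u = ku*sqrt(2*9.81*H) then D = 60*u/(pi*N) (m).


u = 0.99 * sqrt(2*9.81*195.0) = 61.2353 m/s
D = 60 * 61.2353 / (pi * 331) = 3.5333 m


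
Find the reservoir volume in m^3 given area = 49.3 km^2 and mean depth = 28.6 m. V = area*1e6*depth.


V = 49.3 * 1e6 * 28.6 = 1.4100e+09 m^3


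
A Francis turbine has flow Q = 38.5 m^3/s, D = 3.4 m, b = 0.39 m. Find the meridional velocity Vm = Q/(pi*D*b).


Vm = 38.5 / (pi * 3.4 * 0.39) = 9.2420 m/s


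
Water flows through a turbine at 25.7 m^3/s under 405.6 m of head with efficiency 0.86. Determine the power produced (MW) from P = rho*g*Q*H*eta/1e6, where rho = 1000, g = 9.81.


P = 1000 * 9.81 * 25.7 * 405.6 * 0.86 / 1e6 = 87.9424 MW


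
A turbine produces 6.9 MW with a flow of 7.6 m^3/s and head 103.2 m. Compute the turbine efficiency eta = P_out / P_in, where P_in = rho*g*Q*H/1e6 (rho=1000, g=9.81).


P_in = 1000 * 9.81 * 7.6 * 103.2 / 1e6 = 7.6942 MW
eta = 6.9 / 7.6942 = 0.8968


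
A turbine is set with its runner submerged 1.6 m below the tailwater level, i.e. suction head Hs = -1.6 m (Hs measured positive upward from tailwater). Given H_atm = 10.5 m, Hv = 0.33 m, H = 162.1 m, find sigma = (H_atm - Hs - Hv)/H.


sigma = (10.5 - (-1.6) - 0.33) / 162.1 = 0.0726


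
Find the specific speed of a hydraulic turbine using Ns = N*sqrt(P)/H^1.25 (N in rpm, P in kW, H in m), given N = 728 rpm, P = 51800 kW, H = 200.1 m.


Ns = 728 * 51800^0.5 / 200.1^1.25 = 220.1595


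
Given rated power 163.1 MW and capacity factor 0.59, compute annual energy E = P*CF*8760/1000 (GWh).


E = 163.1 * 0.59 * 8760 / 1000 = 842.9660 GWh


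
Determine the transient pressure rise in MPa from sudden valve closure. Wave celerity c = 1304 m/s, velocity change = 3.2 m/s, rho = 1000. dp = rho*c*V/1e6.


dp = 1000 * 1304 * 3.2 / 1e6 = 4.1728 MPa


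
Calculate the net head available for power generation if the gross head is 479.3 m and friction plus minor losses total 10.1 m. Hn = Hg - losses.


Hn = 479.3 - 10.1 = 469.2000 m


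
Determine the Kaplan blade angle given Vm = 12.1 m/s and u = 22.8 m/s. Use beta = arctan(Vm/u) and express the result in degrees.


beta = arctan(12.1 / 22.8) = 27.9550 degrees


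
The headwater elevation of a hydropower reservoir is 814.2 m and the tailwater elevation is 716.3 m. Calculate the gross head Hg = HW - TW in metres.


Hg = 814.2 - 716.3 = 97.9000 m


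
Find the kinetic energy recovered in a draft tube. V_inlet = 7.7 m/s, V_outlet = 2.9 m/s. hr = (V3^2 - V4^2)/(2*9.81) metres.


hr = (7.7^2 - 2.9^2) / (2*9.81) = 2.5933 m


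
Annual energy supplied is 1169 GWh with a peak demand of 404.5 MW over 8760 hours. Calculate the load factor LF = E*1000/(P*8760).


LF = 1169 * 1000 / (404.5 * 8760) = 0.3299
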